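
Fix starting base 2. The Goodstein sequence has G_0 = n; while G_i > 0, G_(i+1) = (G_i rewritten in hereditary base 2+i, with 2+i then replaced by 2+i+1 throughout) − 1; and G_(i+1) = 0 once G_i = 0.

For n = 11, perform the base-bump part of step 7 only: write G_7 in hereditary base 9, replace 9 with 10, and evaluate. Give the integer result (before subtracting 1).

70077777776

i=0: 11 = 2^(2 + 1) + 2 + 1 (b=2); 2→3: 3^(3 + 1) + 3 + 1 = 85; 85−1 = 84
i=1: 84 = 3^(3 + 1) + 3 (b=3); 3→4: 4^(4 + 1) + 4 = 1028; 1028−1 = 1027
i=2: 1027 = 4^(4 + 1) + 3 (b=4); 4→5: 5^(5 + 1) + 3 = 15628; 15628−1 = 15627
i=3: 15627 = 5^(5 + 1) + 2 (b=5); 5→6: 6^(6 + 1) + 2 = 279938; 279938−1 = 279937
i=4: 279937 = 6^(6 + 1) + 1 (b=6); 6→7: 7^(7 + 1) + 1 = 5764802; 5764802−1 = 5764801
i=5: 5764801 = 7^(7 + 1) (b=7); 7→8: 8^(8 + 1) = 134217728; 134217728−1 = 134217727
i=6: 134217727 = 7·8^8 + 7·8^7 + 7·8^6 + 7·8^5 + 7·8^4 + 7·8^3 + 7·8^2 + 7·8 + 7 (b=8); 8→9: 7·9^9 + 7·9^7 + 7·9^6 + 7·9^5 + 7·9^4 + 7·9^3 + 7·9^2 + 7·9 + 7 = 2749609303; 2749609303−1 = 2749609302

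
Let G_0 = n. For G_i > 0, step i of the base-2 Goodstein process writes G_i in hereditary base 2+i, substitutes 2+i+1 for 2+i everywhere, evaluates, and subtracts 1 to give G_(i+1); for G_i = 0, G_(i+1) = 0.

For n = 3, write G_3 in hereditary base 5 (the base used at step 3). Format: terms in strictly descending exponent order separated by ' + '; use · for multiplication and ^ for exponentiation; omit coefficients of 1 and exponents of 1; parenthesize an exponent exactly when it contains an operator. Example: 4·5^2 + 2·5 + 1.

G_0 = 3. HB_2(3) = 2 + 1. Bump = 4. G_1 = 3.
G_1 = 3. HB_3(3) = 3. Bump = 4. G_2 = 3.
G_2 = 3. HB_4(3) = 3. Bump = 3. G_3 = 2.
G_3 = 2. HB_5(2) = 2. Bump = 2. G_4 = 1.

2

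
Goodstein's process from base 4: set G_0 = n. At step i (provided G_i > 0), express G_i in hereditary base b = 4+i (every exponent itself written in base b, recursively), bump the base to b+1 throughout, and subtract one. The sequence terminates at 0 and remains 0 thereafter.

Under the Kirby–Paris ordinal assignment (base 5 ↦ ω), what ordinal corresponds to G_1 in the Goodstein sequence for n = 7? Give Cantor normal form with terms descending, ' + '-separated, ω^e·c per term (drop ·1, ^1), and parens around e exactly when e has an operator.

ω + 2

step 0: 7 = 4 + 3; sub 5 for 4: 5 + 3; = 8; G_1 = 8−1 = 7
step 1: 7 = 5 + 2; sub 6 for 5: 6 + 2; = 8; G_2 = 8−1 = 7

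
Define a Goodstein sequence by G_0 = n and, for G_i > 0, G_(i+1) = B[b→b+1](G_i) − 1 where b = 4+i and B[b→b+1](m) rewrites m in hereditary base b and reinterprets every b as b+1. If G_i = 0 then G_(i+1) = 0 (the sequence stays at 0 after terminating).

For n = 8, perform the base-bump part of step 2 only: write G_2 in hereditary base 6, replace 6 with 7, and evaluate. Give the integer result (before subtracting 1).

step 0: 8 = 2·4; sub 5 for 4: 2·5; = 10; G_1 = 10−1 = 9
step 1: 9 = 5 + 4; sub 6 for 5: 6 + 4; = 10; G_2 = 10−1 = 9
step 2: 9 = 6 + 3; sub 7 for 6: 7 + 3; = 10; G_3 = 10−1 = 9

10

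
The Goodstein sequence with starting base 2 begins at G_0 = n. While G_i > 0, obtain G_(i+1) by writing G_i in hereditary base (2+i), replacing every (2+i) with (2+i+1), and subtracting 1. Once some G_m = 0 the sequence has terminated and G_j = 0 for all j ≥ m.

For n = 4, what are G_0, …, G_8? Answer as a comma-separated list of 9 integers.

i=0: 4 = 2^2 (b=2); 2→3: 3^3 = 27; 27−1 = 26
i=1: 26 = 2·3^2 + 2·3 + 2 (b=3); 3→4: 2·4^2 + 2·4 + 2 = 42; 42−1 = 41
i=2: 41 = 2·4^2 + 2·4 + 1 (b=4); 4→5: 2·5^2 + 2·5 + 1 = 61; 61−1 = 60
i=3: 60 = 2·5^2 + 2·5 (b=5); 5→6: 2·6^2 + 2·6 = 84; 84−1 = 83
i=4: 83 = 2·6^2 + 6 + 5 (b=6); 6→7: 2·7^2 + 7 + 5 = 110; 110−1 = 109
i=5: 109 = 2·7^2 + 7 + 4 (b=7); 7→8: 2·8^2 + 8 + 4 = 140; 140−1 = 139
i=6: 139 = 2·8^2 + 8 + 3 (b=8); 8→9: 2·9^2 + 9 + 3 = 174; 174−1 = 173
i=7: 173 = 2·9^2 + 9 + 2 (b=9); 9→10: 2·10^2 + 10 + 2 = 212; 212−1 = 211

4, 26, 41, 60, 83, 109, 139, 173, 211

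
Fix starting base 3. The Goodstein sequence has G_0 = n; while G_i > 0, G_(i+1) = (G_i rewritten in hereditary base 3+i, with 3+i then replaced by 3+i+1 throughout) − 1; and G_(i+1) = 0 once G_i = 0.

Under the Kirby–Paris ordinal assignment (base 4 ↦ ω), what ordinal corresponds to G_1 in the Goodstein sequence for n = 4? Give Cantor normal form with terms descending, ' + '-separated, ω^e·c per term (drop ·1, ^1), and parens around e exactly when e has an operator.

ω

step 0: 4 = 3 + 1; sub 4 for 3: 4 + 1; = 5; G_1 = 5−1 = 4
step 1: 4 = 4; sub 5 for 4: 5; = 5; G_2 = 5−1 = 4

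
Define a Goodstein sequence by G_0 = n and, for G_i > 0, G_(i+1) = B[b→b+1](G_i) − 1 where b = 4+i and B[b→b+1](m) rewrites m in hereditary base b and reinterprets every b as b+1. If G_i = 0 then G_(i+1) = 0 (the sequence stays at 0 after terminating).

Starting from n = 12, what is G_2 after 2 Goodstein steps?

12 —HB4→ 3·4 —bump→ 3·5 = 15 —(−1)→ 14
14 —HB5→ 2·5 + 4 —bump→ 2·6 + 4 = 16 —(−1)→ 15

15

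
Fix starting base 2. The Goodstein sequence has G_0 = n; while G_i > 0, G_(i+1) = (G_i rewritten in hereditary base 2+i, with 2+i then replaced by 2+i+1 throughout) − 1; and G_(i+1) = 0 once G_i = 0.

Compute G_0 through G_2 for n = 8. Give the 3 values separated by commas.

8, 80, 553

i=0: 8 = 2^(2 + 1) (b=2); 2→3: 3^(3 + 1) = 81; 81−1 = 80
i=1: 80 = 2·3^3 + 2·3^2 + 2·3 + 2 (b=3); 3→4: 2·4^4 + 2·4^2 + 2·4 + 2 = 554; 554−1 = 553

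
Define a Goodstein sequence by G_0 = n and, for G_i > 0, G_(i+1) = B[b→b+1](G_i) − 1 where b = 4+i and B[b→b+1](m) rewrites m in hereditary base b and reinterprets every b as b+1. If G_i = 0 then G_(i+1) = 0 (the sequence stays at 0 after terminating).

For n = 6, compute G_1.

6

6 —HB4→ 4 + 2 —bump→ 5 + 2 = 7 —(−1)→ 6
6 —HB5→ 5 + 1 —bump→ 6 + 1 = 7 —(−1)→ 6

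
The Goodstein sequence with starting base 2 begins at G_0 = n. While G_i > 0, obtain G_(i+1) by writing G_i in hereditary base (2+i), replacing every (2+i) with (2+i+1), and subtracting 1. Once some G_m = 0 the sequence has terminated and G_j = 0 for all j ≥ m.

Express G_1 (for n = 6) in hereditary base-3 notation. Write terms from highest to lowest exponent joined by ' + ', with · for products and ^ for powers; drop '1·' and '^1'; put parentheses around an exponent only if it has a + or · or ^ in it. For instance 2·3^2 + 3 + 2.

(0) 6|_2 = 2^2 + 2 ↦ 3^3 + 3|_3 = 30 ⇒ 29
(1) 29|_3 = 3^3 + 2 ↦ 4^4 + 2|_4 = 258 ⇒ 257

3^3 + 2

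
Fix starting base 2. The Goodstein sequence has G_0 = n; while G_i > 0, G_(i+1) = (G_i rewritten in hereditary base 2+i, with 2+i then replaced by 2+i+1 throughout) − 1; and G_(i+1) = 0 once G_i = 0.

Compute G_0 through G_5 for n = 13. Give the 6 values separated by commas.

G_0=13  [base 2] 2^(2 + 1) + 2^2 + 1  →[2↦3]→  3^(3 + 1) + 3^3 + 1 = 109  −1 ⇒ G_1=108
G_1=108  [base 3] 3^(3 + 1) + 3^3  →[3↦4]→  4^(4 + 1) + 4^4 = 1280  −1 ⇒ G_2=1279
G_2=1279  [base 4] 4^(4 + 1) + 3·4^3 + 3·4^2 + 3·4 + 3  →[4↦5]→  5^(5 + 1) + 3·5^3 + 3·5^2 + 3·5 + 3 = 16093  −1 ⇒ G_3=16092
G_3=16092  [base 5] 5^(5 + 1) + 3·5^3 + 3·5^2 + 3·5 + 2  →[5↦6]→  6^(6 + 1) + 3·6^3 + 3·6^2 + 3·6 + 2 = 280712  −1 ⇒ G_4=280711
G_4=280711  [base 6] 6^(6 + 1) + 3·6^3 + 3·6^2 + 3·6 + 1  →[6↦7]→  7^(7 + 1) + 3·7^3 + 3·7^2 + 3·7 + 1 = 5765999  −1 ⇒ G_5=5765998

13, 108, 1279, 16092, 280711, 5765998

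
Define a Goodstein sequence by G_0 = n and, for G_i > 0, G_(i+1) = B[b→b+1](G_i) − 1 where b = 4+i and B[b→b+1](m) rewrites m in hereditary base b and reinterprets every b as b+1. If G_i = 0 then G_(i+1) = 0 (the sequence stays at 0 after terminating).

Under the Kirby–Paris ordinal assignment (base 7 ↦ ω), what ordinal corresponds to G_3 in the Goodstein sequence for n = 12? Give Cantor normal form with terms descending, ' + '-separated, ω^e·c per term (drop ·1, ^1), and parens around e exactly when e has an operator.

ω·2 + 2

G_0 = 12. HB_4(12) = 3·4. Bump = 15. G_1 = 14.
G_1 = 14. HB_5(14) = 2·5 + 4. Bump = 16. G_2 = 15.
G_2 = 15. HB_6(15) = 2·6 + 3. Bump = 17. G_3 = 16.
G_3 = 16. HB_7(16) = 2·7 + 2. Bump = 18. G_4 = 17.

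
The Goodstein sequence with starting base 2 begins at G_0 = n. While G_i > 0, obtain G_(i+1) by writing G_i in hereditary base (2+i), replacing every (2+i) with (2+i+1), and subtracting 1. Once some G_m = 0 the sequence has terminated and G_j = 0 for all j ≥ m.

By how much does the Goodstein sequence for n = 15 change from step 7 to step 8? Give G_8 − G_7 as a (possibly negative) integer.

i=0: 15 = 2^(2 + 1) + 2^2 + 2 + 1 (b=2); 2→3: 3^(3 + 1) + 3^3 + 3 + 1 = 112; 112−1 = 111
i=1: 111 = 3^(3 + 1) + 3^3 + 3 (b=3); 3→4: 4^(4 + 1) + 4^4 + 4 = 1284; 1284−1 = 1283
i=2: 1283 = 4^(4 + 1) + 4^4 + 3 (b=4); 4→5: 5^(5 + 1) + 5^5 + 3 = 18753; 18753−1 = 18752
i=3: 18752 = 5^(5 + 1) + 5^5 + 2 (b=5); 5→6: 6^(6 + 1) + 6^6 + 2 = 326594; 326594−1 = 326593
i=4: 326593 = 6^(6 + 1) + 6^6 + 1 (b=6); 6→7: 7^(7 + 1) + 7^7 + 1 = 6588345; 6588345−1 = 6588344
i=5: 6588344 = 7^(7 + 1) + 7^7 (b=7); 7→8: 8^(8 + 1) + 8^8 = 150994944; 150994944−1 = 150994943
i=6: 150994943 = 8^(8 + 1) + 7·8^7 + 7·8^6 + 7·8^5 + 7·8^4 + 7·8^3 + 7·8^2 + 7·8 + 7 (b=8); 8→9: 9^(9 + 1) + 7·9^7 + 7·9^6 + 7·9^5 + 7·9^4 + 7·9^3 + 7·9^2 + 7·9 + 7 = 3524450281; 3524450281−1 = 3524450280
i=7: 3524450280 = 9^(9 + 1) + 7·9^7 + 7·9^6 + 7·9^5 + 7·9^4 + 7·9^3 + 7·9^2 + 7·9 + 6 (b=9); 9→10: 10^(10 + 1) + 7·10^7 + 7·10^6 + 7·10^5 + 7·10^4 + 7·10^3 + 7·10^2 + 7·10 + 6 = 100077777776; 100077777776−1 = 100077777775

96553327495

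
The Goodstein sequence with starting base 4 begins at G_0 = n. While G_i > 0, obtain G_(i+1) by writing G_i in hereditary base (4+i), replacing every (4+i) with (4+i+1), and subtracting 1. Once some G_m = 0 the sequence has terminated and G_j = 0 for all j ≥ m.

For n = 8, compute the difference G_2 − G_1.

[0] 8 ≡ 2·4 (base 4). Lift 5: 10. −1: 9.
[1] 9 ≡ 5 + 4 (base 5). Lift 6: 10. −1: 9.

0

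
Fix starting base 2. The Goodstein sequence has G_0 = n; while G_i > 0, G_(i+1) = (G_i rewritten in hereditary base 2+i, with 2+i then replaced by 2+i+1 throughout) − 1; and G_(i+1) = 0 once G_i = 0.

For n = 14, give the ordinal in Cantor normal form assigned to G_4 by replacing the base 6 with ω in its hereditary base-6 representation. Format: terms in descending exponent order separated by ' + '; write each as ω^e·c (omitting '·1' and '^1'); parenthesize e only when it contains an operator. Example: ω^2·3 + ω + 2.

ω^(ω + 1) + ω^5·5 + ω^4·5 + ω^3·5 + ω^2·5 + ω·5 + 5

G_0=14  [base 2] 2^(2 + 1) + 2^2 + 2  →[2↦3]→  3^(3 + 1) + 3^3 + 3 = 111  −1 ⇒ G_1=110
G_1=110  [base 3] 3^(3 + 1) + 3^3 + 2  →[3↦4]→  4^(4 + 1) + 4^4 + 2 = 1282  −1 ⇒ G_2=1281
G_2=1281  [base 4] 4^(4 + 1) + 4^4 + 1  →[4↦5]→  5^(5 + 1) + 5^5 + 1 = 18751  −1 ⇒ G_3=18750
G_3=18750  [base 5] 5^(5 + 1) + 5^5  →[5↦6]→  6^(6 + 1) + 6^6 = 326592  −1 ⇒ G_4=326591
G_4=326591  [base 6] 6^(6 + 1) + 5·6^5 + 5·6^4 + 5·6^3 + 5·6^2 + 5·6 + 5  →[6↦7]→  7^(7 + 1) + 5·7^5 + 5·7^4 + 5·7^3 + 5·7^2 + 5·7 + 5 = 5862841  −1 ⇒ G_5=5862840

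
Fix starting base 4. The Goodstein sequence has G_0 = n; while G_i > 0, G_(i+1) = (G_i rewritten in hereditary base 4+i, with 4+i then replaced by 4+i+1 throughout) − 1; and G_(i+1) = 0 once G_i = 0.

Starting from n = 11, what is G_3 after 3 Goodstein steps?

G_0 = 11. HB_4(11) = 2·4 + 3. Bump = 13. G_1 = 12.
G_1 = 12. HB_5(12) = 2·5 + 2. Bump = 14. G_2 = 13.
G_2 = 13. HB_6(13) = 2·6 + 1. Bump = 15. G_3 = 14.
G_3 = 14. HB_7(14) = 2·7. Bump = 16. G_4 = 15.

14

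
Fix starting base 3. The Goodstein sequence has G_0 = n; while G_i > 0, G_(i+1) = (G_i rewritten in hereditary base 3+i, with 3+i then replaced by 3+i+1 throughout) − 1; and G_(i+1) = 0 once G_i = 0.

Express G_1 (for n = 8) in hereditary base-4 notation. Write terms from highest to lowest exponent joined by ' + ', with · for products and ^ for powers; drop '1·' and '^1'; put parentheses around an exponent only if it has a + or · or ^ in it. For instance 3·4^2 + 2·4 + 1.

2·4 + 1

G_0 = 8. HB_3(8) = 2·3 + 2. Bump = 10. G_1 = 9.
G_1 = 9. HB_4(9) = 2·4 + 1. Bump = 11. G_2 = 10.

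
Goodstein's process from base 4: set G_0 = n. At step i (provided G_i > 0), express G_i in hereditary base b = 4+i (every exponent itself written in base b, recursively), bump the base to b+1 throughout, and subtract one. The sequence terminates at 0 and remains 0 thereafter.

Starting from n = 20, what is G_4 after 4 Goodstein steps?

65

base 4: 20 = 4^2 + 4; at 5: 5^2 + 5 = 30; next = 29
base 5: 29 = 5^2 + 4; at 6: 6^2 + 4 = 40; next = 39
base 6: 39 = 6^2 + 3; at 7: 7^2 + 3 = 52; next = 51
base 7: 51 = 7^2 + 2; at 8: 8^2 + 2 = 66; next = 65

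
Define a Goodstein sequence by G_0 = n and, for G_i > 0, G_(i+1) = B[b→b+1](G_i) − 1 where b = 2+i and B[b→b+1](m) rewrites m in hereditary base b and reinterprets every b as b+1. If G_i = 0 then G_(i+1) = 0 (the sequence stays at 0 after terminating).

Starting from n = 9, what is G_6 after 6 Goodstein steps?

9 —HB2→ 2^(2 + 1) + 1 —bump→ 3^(3 + 1) + 1 = 82 —(−1)→ 81
81 —HB3→ 3^(3 + 1) —bump→ 4^(4 + 1) = 1024 —(−1)→ 1023
1023 —HB4→ 3·4^4 + 3·4^3 + 3·4^2 + 3·4 + 3 —bump→ 3·5^5 + 3·5^3 + 3·5^2 + 3·5 + 3 = 9843 —(−1)→ 9842
9842 —HB5→ 3·5^5 + 3·5^3 + 3·5^2 + 3·5 + 2 —bump→ 3·6^6 + 3·6^3 + 3·6^2 + 3·6 + 2 = 140744 —(−1)→ 140743
140743 —HB6→ 3·6^6 + 3·6^3 + 3·6^2 + 3·6 + 1 —bump→ 3·7^7 + 3·7^3 + 3·7^2 + 3·7 + 1 = 2471827 —(−1)→ 2471826
2471826 —HB7→ 3·7^7 + 3·7^3 + 3·7^2 + 3·7 —bump→ 3·8^8 + 3·8^3 + 3·8^2 + 3·8 = 50333400 —(−1)→ 50333399
50333399 —HB8→ 3·8^8 + 3·8^3 + 3·8^2 + 2·8 + 7 —bump→ 3·9^9 + 3·9^3 + 3·9^2 + 2·9 + 7 = 1162263922 —(−1)→ 1162263921

50333399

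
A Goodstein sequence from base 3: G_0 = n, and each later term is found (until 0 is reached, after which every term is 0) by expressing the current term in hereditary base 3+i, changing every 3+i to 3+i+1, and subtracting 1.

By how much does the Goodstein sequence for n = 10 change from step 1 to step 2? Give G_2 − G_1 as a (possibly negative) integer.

G_0 = 10. HB_3(10) = 3^2 + 1. Bump = 17. G_1 = 16.
G_1 = 16. HB_4(16) = 4^2. Bump = 25. G_2 = 24.

8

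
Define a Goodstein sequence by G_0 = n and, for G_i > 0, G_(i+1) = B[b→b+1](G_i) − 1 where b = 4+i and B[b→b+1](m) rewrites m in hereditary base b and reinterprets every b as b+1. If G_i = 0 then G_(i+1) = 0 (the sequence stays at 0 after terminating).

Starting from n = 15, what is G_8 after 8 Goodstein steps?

27

i=0: 15 = 3·4 + 3 (b=4); 4→5: 3·5 + 3 = 18; 18−1 = 17
i=1: 17 = 3·5 + 2 (b=5); 5→6: 3·6 + 2 = 20; 20−1 = 19
i=2: 19 = 3·6 + 1 (b=6); 6→7: 3·7 + 1 = 22; 22−1 = 21
i=3: 21 = 3·7 (b=7); 7→8: 3·8 = 24; 24−1 = 23
i=4: 23 = 2·8 + 7 (b=8); 8→9: 2·9 + 7 = 25; 25−1 = 24
i=5: 24 = 2·9 + 6 (b=9); 9→10: 2·10 + 6 = 26; 26−1 = 25
i=6: 25 = 2·10 + 5 (b=10); 10→11: 2·11 + 5 = 27; 27−1 = 26
i=7: 26 = 2·11 + 4 (b=11); 11→12: 2·12 + 4 = 28; 28−1 = 27
i=8: 27 = 2·12 + 3 (b=12); 12→13: 2·13 + 3 = 29; 29−1 = 28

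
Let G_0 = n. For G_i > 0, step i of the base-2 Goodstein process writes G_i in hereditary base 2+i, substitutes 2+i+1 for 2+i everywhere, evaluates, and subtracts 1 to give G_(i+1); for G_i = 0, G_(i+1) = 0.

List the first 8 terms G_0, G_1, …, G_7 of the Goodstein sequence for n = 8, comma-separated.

8, 80, 553, 6310, 93395, 1647195, 33554571, 774841151

base 2: 8 = 2^(2 + 1); at 3: 3^(3 + 1) = 81; next = 80
base 3: 80 = 2·3^3 + 2·3^2 + 2·3 + 2; at 4: 2·4^4 + 2·4^2 + 2·4 + 2 = 554; next = 553
base 4: 553 = 2·4^4 + 2·4^2 + 2·4 + 1; at 5: 2·5^5 + 2·5^2 + 2·5 + 1 = 6311; next = 6310
base 5: 6310 = 2·5^5 + 2·5^2 + 2·5; at 6: 2·6^6 + 2·6^2 + 2·6 = 93396; next = 93395
base 6: 93395 = 2·6^6 + 2·6^2 + 6 + 5; at 7: 2·7^7 + 2·7^2 + 7 + 5 = 1647196; next = 1647195
base 7: 1647195 = 2·7^7 + 2·7^2 + 7 + 4; at 8: 2·8^8 + 2·8^2 + 8 + 4 = 33554572; next = 33554571
base 8: 33554571 = 2·8^8 + 2·8^2 + 8 + 3; at 9: 2·9^9 + 2·9^2 + 9 + 3 = 774841152; next = 774841151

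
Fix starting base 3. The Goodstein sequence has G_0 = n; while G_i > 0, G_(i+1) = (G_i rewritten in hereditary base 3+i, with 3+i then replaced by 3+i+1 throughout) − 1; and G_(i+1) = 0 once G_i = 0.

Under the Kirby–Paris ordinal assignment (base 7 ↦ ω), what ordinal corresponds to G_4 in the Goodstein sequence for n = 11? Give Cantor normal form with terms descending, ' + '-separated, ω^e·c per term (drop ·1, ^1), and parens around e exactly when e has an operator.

base 3: 11 = 3^2 + 2; at 4: 4^2 + 2 = 18; next = 17
base 4: 17 = 4^2 + 1; at 5: 5^2 + 1 = 26; next = 25
base 5: 25 = 5^2; at 6: 6^2 = 36; next = 35
base 6: 35 = 5·6 + 5; at 7: 5·7 + 5 = 40; next = 39
base 7: 39 = 5·7 + 4; at 8: 5·8 + 4 = 44; next = 43

ω·5 + 4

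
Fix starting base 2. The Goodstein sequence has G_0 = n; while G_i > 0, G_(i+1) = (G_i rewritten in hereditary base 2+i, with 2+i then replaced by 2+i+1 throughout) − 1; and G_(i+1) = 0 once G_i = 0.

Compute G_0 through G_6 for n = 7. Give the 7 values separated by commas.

base 2: 7 = 2^2 + 2 + 1; at 3: 3^3 + 3 + 1 = 31; next = 30
base 3: 30 = 3^3 + 3; at 4: 4^4 + 4 = 260; next = 259
base 4: 259 = 4^4 + 3; at 5: 5^5 + 3 = 3128; next = 3127
base 5: 3127 = 5^5 + 2; at 6: 6^6 + 2 = 46658; next = 46657
base 6: 46657 = 6^6 + 1; at 7: 7^7 + 1 = 823544; next = 823543
base 7: 823543 = 7^7; at 8: 8^8 = 16777216; next = 16777215

7, 30, 259, 3127, 46657, 823543, 16777215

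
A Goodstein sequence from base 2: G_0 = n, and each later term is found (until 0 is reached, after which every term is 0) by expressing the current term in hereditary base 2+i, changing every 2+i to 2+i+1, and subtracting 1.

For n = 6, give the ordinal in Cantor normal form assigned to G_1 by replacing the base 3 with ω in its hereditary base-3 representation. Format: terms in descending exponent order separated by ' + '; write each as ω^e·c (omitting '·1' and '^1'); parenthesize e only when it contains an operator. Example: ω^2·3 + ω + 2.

[0] 6 ≡ 2^2 + 2 (base 2). Lift 3: 30. −1: 29.
[1] 29 ≡ 3^3 + 2 (base 3). Lift 4: 258. −1: 257.

ω^ω + 2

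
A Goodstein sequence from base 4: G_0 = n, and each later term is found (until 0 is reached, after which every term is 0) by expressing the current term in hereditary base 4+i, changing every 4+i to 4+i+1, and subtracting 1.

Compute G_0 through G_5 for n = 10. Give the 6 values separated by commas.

(0) 10|_4 = 2·4 + 2 ↦ 2·5 + 2|_5 = 12 ⇒ 11
(1) 11|_5 = 2·5 + 1 ↦ 2·6 + 1|_6 = 13 ⇒ 12
(2) 12|_6 = 2·6 ↦ 2·7|_7 = 14 ⇒ 13
(3) 13|_7 = 7 + 6 ↦ 8 + 6|_8 = 14 ⇒ 13
(4) 13|_8 = 8 + 5 ↦ 9 + 5|_9 = 14 ⇒ 13

10, 11, 12, 13, 13, 13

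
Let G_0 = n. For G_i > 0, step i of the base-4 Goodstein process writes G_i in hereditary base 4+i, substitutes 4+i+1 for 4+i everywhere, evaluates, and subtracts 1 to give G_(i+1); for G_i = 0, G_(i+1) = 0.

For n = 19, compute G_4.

step 0: 19 = 4^2 + 3; sub 5 for 4: 5^2 + 3; = 28; G_1 = 28−1 = 27
step 1: 27 = 5^2 + 2; sub 6 for 5: 6^2 + 2; = 38; G_2 = 38−1 = 37
step 2: 37 = 6^2 + 1; sub 7 for 6: 7^2 + 1; = 50; G_3 = 50−1 = 49
step 3: 49 = 7^2; sub 8 for 7: 8^2; = 64; G_4 = 64−1 = 63
step 4: 63 = 7·8 + 7; sub 9 for 8: 7·9 + 7; = 70; G_5 = 70−1 = 69

63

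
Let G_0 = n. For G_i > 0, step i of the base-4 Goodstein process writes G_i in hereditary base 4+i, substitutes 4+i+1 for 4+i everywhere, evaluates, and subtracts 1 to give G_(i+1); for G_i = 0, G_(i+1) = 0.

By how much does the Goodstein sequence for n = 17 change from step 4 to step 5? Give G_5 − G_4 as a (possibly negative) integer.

(0) 17|_4 = 4^2 + 1 ↦ 5^2 + 1|_5 = 26 ⇒ 25
(1) 25|_5 = 5^2 ↦ 6^2|_6 = 36 ⇒ 35
(2) 35|_6 = 5·6 + 5 ↦ 5·7 + 5|_7 = 40 ⇒ 39
(3) 39|_7 = 5·7 + 4 ↦ 5·8 + 4|_8 = 44 ⇒ 43
(4) 43|_8 = 5·8 + 3 ↦ 5·9 + 3|_9 = 48 ⇒ 47

4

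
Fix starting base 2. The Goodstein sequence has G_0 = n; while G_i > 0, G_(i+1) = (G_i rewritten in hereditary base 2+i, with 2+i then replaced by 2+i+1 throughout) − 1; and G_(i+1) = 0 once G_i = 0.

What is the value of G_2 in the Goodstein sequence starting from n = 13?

G_0 = 13. HB_2(13) = 2^(2 + 1) + 2^2 + 1. Bump = 109. G_1 = 108.
G_1 = 108. HB_3(108) = 3^(3 + 1) + 3^3. Bump = 1280. G_2 = 1279.
G_2 = 1279. HB_4(1279) = 4^(4 + 1) + 3·4^3 + 3·4^2 + 3·4 + 3. Bump = 16093. G_3 = 16092.

1279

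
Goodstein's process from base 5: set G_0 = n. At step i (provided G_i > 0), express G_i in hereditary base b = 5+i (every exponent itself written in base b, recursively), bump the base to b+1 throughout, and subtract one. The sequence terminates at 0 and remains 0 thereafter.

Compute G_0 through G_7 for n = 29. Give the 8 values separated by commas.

[0] 29 ≡ 5^2 + 4 (base 5). Lift 6: 40. −1: 39.
[1] 39 ≡ 6^2 + 3 (base 6). Lift 7: 52. −1: 51.
[2] 51 ≡ 7^2 + 2 (base 7). Lift 8: 66. −1: 65.
[3] 65 ≡ 8^2 + 1 (base 8). Lift 9: 82. −1: 81.
[4] 81 ≡ 9^2 (base 9). Lift 10: 100. −1: 99.
[5] 99 ≡ 9·10 + 9 (base 10). Lift 11: 108. −1: 107.
[6] 107 ≡ 9·11 + 8 (base 11). Lift 12: 116. −1: 115.

29, 39, 51, 65, 81, 99, 107, 115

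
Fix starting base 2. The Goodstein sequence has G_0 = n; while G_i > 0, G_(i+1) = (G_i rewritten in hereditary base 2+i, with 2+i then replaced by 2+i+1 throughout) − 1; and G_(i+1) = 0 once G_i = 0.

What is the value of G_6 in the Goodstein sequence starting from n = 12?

134217867

[0] 12 ≡ 2^(2 + 1) + 2^2 (base 2). Lift 3: 108. −1: 107.
[1] 107 ≡ 3^(3 + 1) + 2·3^2 + 2·3 + 2 (base 3). Lift 4: 1066. −1: 1065.
[2] 1065 ≡ 4^(4 + 1) + 2·4^2 + 2·4 + 1 (base 4). Lift 5: 15686. −1: 15685.
[3] 15685 ≡ 5^(5 + 1) + 2·5^2 + 2·5 (base 5). Lift 6: 280020. −1: 280019.
[4] 280019 ≡ 6^(6 + 1) + 2·6^2 + 6 + 5 (base 6). Lift 7: 5764911. −1: 5764910.
[5] 5764910 ≡ 7^(7 + 1) + 2·7^2 + 7 + 4 (base 7). Lift 8: 134217868. −1: 134217867.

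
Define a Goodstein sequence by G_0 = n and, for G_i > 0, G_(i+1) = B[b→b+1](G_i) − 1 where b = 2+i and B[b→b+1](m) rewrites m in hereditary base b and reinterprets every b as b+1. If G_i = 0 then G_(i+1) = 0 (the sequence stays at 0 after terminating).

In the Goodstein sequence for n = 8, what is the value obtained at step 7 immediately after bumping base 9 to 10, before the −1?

20000000212

step 0: 8 = 2^(2 + 1); sub 3 for 2: 3^(3 + 1); = 81; G_1 = 81−1 = 80
step 1: 80 = 2·3^3 + 2·3^2 + 2·3 + 2; sub 4 for 3: 2·4^4 + 2·4^2 + 2·4 + 2; = 554; G_2 = 554−1 = 553
step 2: 553 = 2·4^4 + 2·4^2 + 2·4 + 1; sub 5 for 4: 2·5^5 + 2·5^2 + 2·5 + 1; = 6311; G_3 = 6311−1 = 6310
step 3: 6310 = 2·5^5 + 2·5^2 + 2·5; sub 6 for 5: 2·6^6 + 2·6^2 + 2·6; = 93396; G_4 = 93396−1 = 93395
step 4: 93395 = 2·6^6 + 2·6^2 + 6 + 5; sub 7 for 6: 2·7^7 + 2·7^2 + 7 + 5; = 1647196; G_5 = 1647196−1 = 1647195
step 5: 1647195 = 2·7^7 + 2·7^2 + 7 + 4; sub 8 for 7: 2·8^8 + 2·8^2 + 8 + 4; = 33554572; G_6 = 33554572−1 = 33554571
step 6: 33554571 = 2·8^8 + 2·8^2 + 8 + 3; sub 9 for 8: 2·9^9 + 2·9^2 + 9 + 3; = 774841152; G_7 = 774841152−1 = 774841151
step 7: 774841151 = 2·9^9 + 2·9^2 + 9 + 2; sub 10 for 9: 2·10^10 + 2·10^2 + 10 + 2; = 20000000212; G_8 = 20000000212−1 = 20000000211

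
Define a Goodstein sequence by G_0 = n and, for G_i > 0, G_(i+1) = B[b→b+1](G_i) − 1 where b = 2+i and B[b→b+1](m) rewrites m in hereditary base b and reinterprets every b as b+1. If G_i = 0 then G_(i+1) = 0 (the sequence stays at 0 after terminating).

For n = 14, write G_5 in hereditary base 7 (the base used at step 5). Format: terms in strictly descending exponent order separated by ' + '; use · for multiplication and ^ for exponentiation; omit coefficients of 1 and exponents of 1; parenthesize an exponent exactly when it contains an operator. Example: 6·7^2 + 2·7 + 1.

14 —HB2→ 2^(2 + 1) + 2^2 + 2 —bump→ 3^(3 + 1) + 3^3 + 3 = 111 —(−1)→ 110
110 —HB3→ 3^(3 + 1) + 3^3 + 2 —bump→ 4^(4 + 1) + 4^4 + 2 = 1282 —(−1)→ 1281
1281 —HB4→ 4^(4 + 1) + 4^4 + 1 —bump→ 5^(5 + 1) + 5^5 + 1 = 18751 —(−1)→ 18750
18750 —HB5→ 5^(5 + 1) + 5^5 —bump→ 6^(6 + 1) + 6^6 = 326592 —(−1)→ 326591
326591 —HB6→ 6^(6 + 1) + 5·6^5 + 5·6^4 + 5·6^3 + 5·6^2 + 5·6 + 5 —bump→ 7^(7 + 1) + 5·7^5 + 5·7^4 + 5·7^3 + 5·7^2 + 5·7 + 5 = 5862841 —(−1)→ 5862840
5862840 —HB7→ 7^(7 + 1) + 5·7^5 + 5·7^4 + 5·7^3 + 5·7^2 + 5·7 + 4 —bump→ 8^(8 + 1) + 5·8^5 + 5·8^4 + 5·8^3 + 5·8^2 + 5·8 + 4 = 134404972 —(−1)→ 134404971

7^(7 + 1) + 5·7^5 + 5·7^4 + 5·7^3 + 5·7^2 + 5·7 + 4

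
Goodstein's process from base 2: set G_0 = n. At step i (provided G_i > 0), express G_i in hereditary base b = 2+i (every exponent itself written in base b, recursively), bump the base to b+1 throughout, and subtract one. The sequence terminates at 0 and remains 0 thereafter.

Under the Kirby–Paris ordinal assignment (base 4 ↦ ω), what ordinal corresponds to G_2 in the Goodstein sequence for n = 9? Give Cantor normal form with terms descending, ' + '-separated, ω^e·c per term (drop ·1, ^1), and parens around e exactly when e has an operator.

ω^ω·3 + ω^3·3 + ω^2·3 + ω·3 + 3

9 —HB2→ 2^(2 + 1) + 1 —bump→ 3^(3 + 1) + 1 = 82 —(−1)→ 81
81 —HB3→ 3^(3 + 1) —bump→ 4^(4 + 1) = 1024 —(−1)→ 1023
1023 —HB4→ 3·4^4 + 3·4^3 + 3·4^2 + 3·4 + 3 —bump→ 3·5^5 + 3·5^3 + 3·5^2 + 3·5 + 3 = 9843 —(−1)→ 9842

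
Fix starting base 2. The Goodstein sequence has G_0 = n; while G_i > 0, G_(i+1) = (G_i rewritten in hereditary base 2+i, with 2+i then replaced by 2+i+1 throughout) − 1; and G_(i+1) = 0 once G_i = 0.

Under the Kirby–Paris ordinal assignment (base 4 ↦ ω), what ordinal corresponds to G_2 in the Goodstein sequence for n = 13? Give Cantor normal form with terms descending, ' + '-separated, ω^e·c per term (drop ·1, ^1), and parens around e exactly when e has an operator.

(0) 13|_2 = 2^(2 + 1) + 2^2 + 1 ↦ 3^(3 + 1) + 3^3 + 1|_3 = 109 ⇒ 108
(1) 108|_3 = 3^(3 + 1) + 3^3 ↦ 4^(4 + 1) + 4^4|_4 = 1280 ⇒ 1279
(2) 1279|_4 = 4^(4 + 1) + 3·4^3 + 3·4^2 + 3·4 + 3 ↦ 5^(5 + 1) + 3·5^3 + 3·5^2 + 3·5 + 3|_5 = 16093 ⇒ 16092

ω^(ω + 1) + ω^3·3 + ω^2·3 + ω·3 + 3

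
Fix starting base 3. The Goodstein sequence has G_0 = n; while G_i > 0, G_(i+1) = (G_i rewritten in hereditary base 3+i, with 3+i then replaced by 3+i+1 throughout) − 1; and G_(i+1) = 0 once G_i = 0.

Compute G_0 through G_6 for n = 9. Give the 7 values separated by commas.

(0) 9|_3 = 3^2 ↦ 4^2|_4 = 16 ⇒ 15
(1) 15|_4 = 3·4 + 3 ↦ 3·5 + 3|_5 = 18 ⇒ 17
(2) 17|_5 = 3·5 + 2 ↦ 3·6 + 2|_6 = 20 ⇒ 19
(3) 19|_6 = 3·6 + 1 ↦ 3·7 + 1|_7 = 22 ⇒ 21
(4) 21|_7 = 3·7 ↦ 3·8|_8 = 24 ⇒ 23
(5) 23|_8 = 2·8 + 7 ↦ 2·9 + 7|_9 = 25 ⇒ 24

9, 15, 17, 19, 21, 23, 24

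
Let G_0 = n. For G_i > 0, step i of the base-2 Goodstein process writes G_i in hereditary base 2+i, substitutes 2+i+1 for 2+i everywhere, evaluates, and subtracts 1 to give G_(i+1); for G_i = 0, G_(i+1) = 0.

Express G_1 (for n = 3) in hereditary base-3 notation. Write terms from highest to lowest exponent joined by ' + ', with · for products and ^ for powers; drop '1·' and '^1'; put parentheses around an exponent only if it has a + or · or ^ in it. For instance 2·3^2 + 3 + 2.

3

i=0: 3 = 2 + 1 (b=2); 2→3: 3 + 1 = 4; 4−1 = 3
i=1: 3 = 3 (b=3); 3→4: 4 = 4; 4−1 = 3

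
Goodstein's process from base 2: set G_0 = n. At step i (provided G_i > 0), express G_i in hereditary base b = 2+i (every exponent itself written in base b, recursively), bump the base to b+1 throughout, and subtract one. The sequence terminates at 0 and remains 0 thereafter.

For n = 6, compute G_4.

46655

step 0: 6 = 2^2 + 2; sub 3 for 2: 3^3 + 3; = 30; G_1 = 30−1 = 29
step 1: 29 = 3^3 + 2; sub 4 for 3: 4^4 + 2; = 258; G_2 = 258−1 = 257
step 2: 257 = 4^4 + 1; sub 5 for 4: 5^5 + 1; = 3126; G_3 = 3126−1 = 3125
step 3: 3125 = 5^5; sub 6 for 5: 6^6; = 46656; G_4 = 46656−1 = 46655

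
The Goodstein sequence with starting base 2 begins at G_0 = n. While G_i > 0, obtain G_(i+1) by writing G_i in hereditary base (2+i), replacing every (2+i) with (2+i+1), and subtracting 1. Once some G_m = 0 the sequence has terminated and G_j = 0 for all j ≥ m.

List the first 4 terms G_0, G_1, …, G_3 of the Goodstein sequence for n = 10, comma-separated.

10, 83, 1025, 15625

[0] 10 ≡ 2^(2 + 1) + 2 (base 2). Lift 3: 84. −1: 83.
[1] 83 ≡ 3^(3 + 1) + 2 (base 3). Lift 4: 1026. −1: 1025.
[2] 1025 ≡ 4^(4 + 1) + 1 (base 4). Lift 5: 15626. −1: 15625.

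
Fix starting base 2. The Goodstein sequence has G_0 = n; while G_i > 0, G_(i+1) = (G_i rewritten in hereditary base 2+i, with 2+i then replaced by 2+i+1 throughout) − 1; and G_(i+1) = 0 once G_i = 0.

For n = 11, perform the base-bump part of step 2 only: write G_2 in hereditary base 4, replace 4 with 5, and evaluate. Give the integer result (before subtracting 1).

15628

(0) 11|_2 = 2^(2 + 1) + 2 + 1 ↦ 3^(3 + 1) + 3 + 1|_3 = 85 ⇒ 84
(1) 84|_3 = 3^(3 + 1) + 3 ↦ 4^(4 + 1) + 4|_4 = 1028 ⇒ 1027
(2) 1027|_4 = 4^(4 + 1) + 3 ↦ 5^(5 + 1) + 3|_5 = 15628 ⇒ 15627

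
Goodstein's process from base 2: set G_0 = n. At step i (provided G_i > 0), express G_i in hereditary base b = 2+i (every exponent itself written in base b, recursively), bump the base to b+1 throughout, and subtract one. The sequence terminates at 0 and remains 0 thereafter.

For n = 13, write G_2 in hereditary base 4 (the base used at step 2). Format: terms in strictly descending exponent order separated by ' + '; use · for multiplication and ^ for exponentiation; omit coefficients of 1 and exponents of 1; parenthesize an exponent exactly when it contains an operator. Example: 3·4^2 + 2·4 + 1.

(0) 13|_2 = 2^(2 + 1) + 2^2 + 1 ↦ 3^(3 + 1) + 3^3 + 1|_3 = 109 ⇒ 108
(1) 108|_3 = 3^(3 + 1) + 3^3 ↦ 4^(4 + 1) + 4^4|_4 = 1280 ⇒ 1279

4^(4 + 1) + 3·4^3 + 3·4^2 + 3·4 + 3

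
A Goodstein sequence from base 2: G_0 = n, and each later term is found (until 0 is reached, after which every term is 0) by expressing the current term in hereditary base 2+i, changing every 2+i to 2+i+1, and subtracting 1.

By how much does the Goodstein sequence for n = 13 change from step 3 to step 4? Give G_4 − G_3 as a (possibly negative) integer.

264619

G_0=13  [base 2] 2^(2 + 1) + 2^2 + 1  →[2↦3]→  3^(3 + 1) + 3^3 + 1 = 109  −1 ⇒ G_1=108
G_1=108  [base 3] 3^(3 + 1) + 3^3  →[3↦4]→  4^(4 + 1) + 4^4 = 1280  −1 ⇒ G_2=1279
G_2=1279  [base 4] 4^(4 + 1) + 3·4^3 + 3·4^2 + 3·4 + 3  →[4↦5]→  5^(5 + 1) + 3·5^3 + 3·5^2 + 3·5 + 3 = 16093  −1 ⇒ G_3=16092
G_3=16092  [base 5] 5^(5 + 1) + 3·5^3 + 3·5^2 + 3·5 + 2  →[5↦6]→  6^(6 + 1) + 3·6^3 + 3·6^2 + 3·6 + 2 = 280712  −1 ⇒ G_4=280711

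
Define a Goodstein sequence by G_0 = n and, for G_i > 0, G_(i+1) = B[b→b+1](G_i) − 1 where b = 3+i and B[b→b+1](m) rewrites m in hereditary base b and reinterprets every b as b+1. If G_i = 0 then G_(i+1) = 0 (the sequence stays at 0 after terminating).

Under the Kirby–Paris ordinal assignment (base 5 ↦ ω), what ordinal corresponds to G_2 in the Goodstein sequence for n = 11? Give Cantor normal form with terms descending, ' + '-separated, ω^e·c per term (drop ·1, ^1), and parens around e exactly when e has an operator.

ω^2

(0) 11|_3 = 3^2 + 2 ↦ 4^2 + 2|_4 = 18 ⇒ 17
(1) 17|_4 = 4^2 + 1 ↦ 5^2 + 1|_5 = 26 ⇒ 25
(2) 25|_5 = 5^2 ↦ 6^2|_6 = 36 ⇒ 35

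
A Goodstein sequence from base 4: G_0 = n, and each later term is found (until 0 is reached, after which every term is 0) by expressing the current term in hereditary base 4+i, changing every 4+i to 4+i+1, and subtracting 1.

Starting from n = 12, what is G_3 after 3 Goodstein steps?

G_0=12  [base 4] 3·4  →[4↦5]→  3·5 = 15  −1 ⇒ G_1=14
G_1=14  [base 5] 2·5 + 4  →[5↦6]→  2·6 + 4 = 16  −1 ⇒ G_2=15
G_2=15  [base 6] 2·6 + 3  →[6↦7]→  2·7 + 3 = 17  −1 ⇒ G_3=16
G_3=16  [base 7] 2·7 + 2  →[7↦8]→  2·8 + 2 = 18  −1 ⇒ G_4=17

16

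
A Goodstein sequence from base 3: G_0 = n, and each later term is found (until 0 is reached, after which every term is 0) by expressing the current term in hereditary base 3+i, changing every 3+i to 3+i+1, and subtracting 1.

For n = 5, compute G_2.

5

i=0: 5 = 3 + 2 (b=3); 3→4: 4 + 2 = 6; 6−1 = 5
i=1: 5 = 4 + 1 (b=4); 4→5: 5 + 1 = 6; 6−1 = 5
i=2: 5 = 5 (b=5); 5→6: 6 = 6; 6−1 = 5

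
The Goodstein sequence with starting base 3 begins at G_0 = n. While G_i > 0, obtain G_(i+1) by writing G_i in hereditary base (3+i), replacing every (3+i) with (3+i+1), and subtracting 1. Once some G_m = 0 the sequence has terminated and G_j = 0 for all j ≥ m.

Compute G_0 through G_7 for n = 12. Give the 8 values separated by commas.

i=0: 12 = 3^2 + 3 (b=3); 3→4: 4^2 + 4 = 20; 20−1 = 19
i=1: 19 = 4^2 + 3 (b=4); 4→5: 5^2 + 3 = 28; 28−1 = 27
i=2: 27 = 5^2 + 2 (b=5); 5→6: 6^2 + 2 = 38; 38−1 = 37
i=3: 37 = 6^2 + 1 (b=6); 6→7: 7^2 + 1 = 50; 50−1 = 49
i=4: 49 = 7^2 (b=7); 7→8: 8^2 = 64; 64−1 = 63
i=5: 63 = 7·8 + 7 (b=8); 8→9: 7·9 + 7 = 70; 70−1 = 69
i=6: 69 = 7·9 + 6 (b=9); 9→10: 7·10 + 6 = 76; 76−1 = 75

12, 19, 27, 37, 49, 63, 69, 75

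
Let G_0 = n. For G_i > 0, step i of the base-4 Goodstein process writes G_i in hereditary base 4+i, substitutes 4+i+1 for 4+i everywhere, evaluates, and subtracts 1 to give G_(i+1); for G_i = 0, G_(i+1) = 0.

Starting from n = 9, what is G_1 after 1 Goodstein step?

10

G_0 = 9. HB_4(9) = 2·4 + 1. Bump = 11. G_1 = 10.
G_1 = 10. HB_5(10) = 2·5. Bump = 12. G_2 = 11.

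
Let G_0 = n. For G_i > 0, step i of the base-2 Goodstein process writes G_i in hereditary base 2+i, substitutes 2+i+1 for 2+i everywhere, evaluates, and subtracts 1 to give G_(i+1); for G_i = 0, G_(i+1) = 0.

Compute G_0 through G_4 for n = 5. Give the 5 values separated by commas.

[0] 5 ≡ 2^2 + 1 (base 2). Lift 3: 28. −1: 27.
[1] 27 ≡ 3^3 (base 3). Lift 4: 256. −1: 255.
[2] 255 ≡ 3·4^3 + 3·4^2 + 3·4 + 3 (base 4). Lift 5: 468. −1: 467.
[3] 467 ≡ 3·5^3 + 3·5^2 + 3·5 + 2 (base 5). Lift 6: 776. −1: 775.

5, 27, 255, 467, 775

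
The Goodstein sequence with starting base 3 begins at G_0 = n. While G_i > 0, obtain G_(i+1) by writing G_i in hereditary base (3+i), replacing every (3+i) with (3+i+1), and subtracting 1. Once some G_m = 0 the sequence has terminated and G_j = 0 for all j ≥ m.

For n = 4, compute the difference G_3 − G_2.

-1

[0] 4 ≡ 3 + 1 (base 3). Lift 4: 5. −1: 4.
[1] 4 ≡ 4 (base 4). Lift 5: 5. −1: 4.
[2] 4 ≡ 4 (base 5). Lift 6: 4. −1: 3.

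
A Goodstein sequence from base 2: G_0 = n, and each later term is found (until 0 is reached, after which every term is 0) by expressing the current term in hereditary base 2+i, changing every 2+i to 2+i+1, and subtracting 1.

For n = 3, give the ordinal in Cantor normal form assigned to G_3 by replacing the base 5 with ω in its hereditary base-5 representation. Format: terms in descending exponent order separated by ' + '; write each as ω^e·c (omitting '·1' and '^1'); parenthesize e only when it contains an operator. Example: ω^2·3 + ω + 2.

i=0: 3 = 2 + 1 (b=2); 2→3: 3 + 1 = 4; 4−1 = 3
i=1: 3 = 3 (b=3); 3→4: 4 = 4; 4−1 = 3
i=2: 3 = 3 (b=4); 4→5: 3 = 3; 3−1 = 2
i=3: 2 = 2 (b=5); 5→6: 2 = 2; 2−1 = 1

2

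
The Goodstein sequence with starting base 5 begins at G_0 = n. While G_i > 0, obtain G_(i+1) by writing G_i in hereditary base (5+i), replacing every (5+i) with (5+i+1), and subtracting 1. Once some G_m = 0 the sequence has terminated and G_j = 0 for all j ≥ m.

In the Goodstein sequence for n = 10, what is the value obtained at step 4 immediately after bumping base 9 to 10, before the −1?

12

base 5: 10 = 2·5; at 6: 2·6 = 12; next = 11
base 6: 11 = 6 + 5; at 7: 7 + 5 = 12; next = 11
base 7: 11 = 7 + 4; at 8: 8 + 4 = 12; next = 11
base 8: 11 = 8 + 3; at 9: 9 + 3 = 12; next = 11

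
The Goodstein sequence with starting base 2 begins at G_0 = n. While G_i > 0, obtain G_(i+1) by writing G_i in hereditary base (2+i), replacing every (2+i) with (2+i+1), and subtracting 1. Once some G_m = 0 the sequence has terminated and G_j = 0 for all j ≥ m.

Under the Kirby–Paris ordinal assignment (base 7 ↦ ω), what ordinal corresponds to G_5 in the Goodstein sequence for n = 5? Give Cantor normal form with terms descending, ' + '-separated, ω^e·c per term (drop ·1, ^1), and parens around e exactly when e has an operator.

5 —HB2→ 2^2 + 1 —bump→ 3^3 + 1 = 28 —(−1)→ 27
27 —HB3→ 3^3 —bump→ 4^4 = 256 —(−1)→ 255
255 —HB4→ 3·4^3 + 3·4^2 + 3·4 + 3 —bump→ 3·5^3 + 3·5^2 + 3·5 + 3 = 468 —(−1)→ 467
467 —HB5→ 3·5^3 + 3·5^2 + 3·5 + 2 —bump→ 3·6^3 + 3·6^2 + 3·6 + 2 = 776 —(−1)→ 775
775 —HB6→ 3·6^3 + 3·6^2 + 3·6 + 1 —bump→ 3·7^3 + 3·7^2 + 3·7 + 1 = 1198 —(−1)→ 1197
1197 —HB7→ 3·7^3 + 3·7^2 + 3·7 —bump→ 3·8^3 + 3·8^2 + 3·8 = 1752 —(−1)→ 1751

ω^3·3 + ω^2·3 + ω·3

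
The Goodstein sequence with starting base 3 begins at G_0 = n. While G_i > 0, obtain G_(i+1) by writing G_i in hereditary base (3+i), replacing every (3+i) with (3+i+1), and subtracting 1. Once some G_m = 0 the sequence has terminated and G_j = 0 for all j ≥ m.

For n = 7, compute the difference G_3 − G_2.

G_0 = 7. HB_3(7) = 2·3 + 1. Bump = 9. G_1 = 8.
G_1 = 8. HB_4(8) = 2·4. Bump = 10. G_2 = 9.
G_2 = 9. HB_5(9) = 5 + 4. Bump = 10. G_3 = 9.

0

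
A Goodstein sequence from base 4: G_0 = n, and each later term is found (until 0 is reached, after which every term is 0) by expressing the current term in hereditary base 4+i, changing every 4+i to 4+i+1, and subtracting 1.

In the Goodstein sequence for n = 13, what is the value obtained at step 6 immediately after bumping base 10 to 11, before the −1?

G_0=13  [base 4] 3·4 + 1  →[4↦5]→  3·5 + 1 = 16  −1 ⇒ G_1=15
G_1=15  [base 5] 3·5  →[5↦6]→  3·6 = 18  −1 ⇒ G_2=17
G_2=17  [base 6] 2·6 + 5  →[6↦7]→  2·7 + 5 = 19  −1 ⇒ G_3=18
G_3=18  [base 7] 2·7 + 4  →[7↦8]→  2·8 + 4 = 20  −1 ⇒ G_4=19
G_4=19  [base 8] 2·8 + 3  →[8↦9]→  2·9 + 3 = 21  −1 ⇒ G_5=20
G_5=20  [base 9] 2·9 + 2  →[9↦10]→  2·10 + 2 = 22  −1 ⇒ G_6=21

23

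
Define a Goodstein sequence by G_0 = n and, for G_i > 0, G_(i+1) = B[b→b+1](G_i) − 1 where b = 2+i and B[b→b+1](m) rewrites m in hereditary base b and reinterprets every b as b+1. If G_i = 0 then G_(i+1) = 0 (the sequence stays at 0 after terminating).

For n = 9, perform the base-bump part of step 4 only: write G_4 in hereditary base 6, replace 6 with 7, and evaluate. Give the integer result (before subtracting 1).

2471827

step 0: 9 = 2^(2 + 1) + 1; sub 3 for 2: 3^(3 + 1) + 1; = 82; G_1 = 82−1 = 81
step 1: 81 = 3^(3 + 1); sub 4 for 3: 4^(4 + 1); = 1024; G_2 = 1024−1 = 1023
step 2: 1023 = 3·4^4 + 3·4^3 + 3·4^2 + 3·4 + 3; sub 5 for 4: 3·5^5 + 3·5^3 + 3·5^2 + 3·5 + 3; = 9843; G_3 = 9843−1 = 9842
step 3: 9842 = 3·5^5 + 3·5^3 + 3·5^2 + 3·5 + 2; sub 6 for 5: 3·6^6 + 3·6^3 + 3·6^2 + 3·6 + 2; = 140744; G_4 = 140744−1 = 140743
step 4: 140743 = 3·6^6 + 3·6^3 + 3·6^2 + 3·6 + 1; sub 7 for 6: 3·7^7 + 3·7^3 + 3·7^2 + 3·7 + 1; = 2471827; G_5 = 2471827−1 = 2471826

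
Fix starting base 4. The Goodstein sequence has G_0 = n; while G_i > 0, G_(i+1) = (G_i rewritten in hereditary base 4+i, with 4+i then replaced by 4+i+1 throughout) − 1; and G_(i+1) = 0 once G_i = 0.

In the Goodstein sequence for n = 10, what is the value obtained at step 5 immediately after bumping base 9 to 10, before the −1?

(0) 10|_4 = 2·4 + 2 ↦ 2·5 + 2|_5 = 12 ⇒ 11
(1) 11|_5 = 2·5 + 1 ↦ 2·6 + 1|_6 = 13 ⇒ 12
(2) 12|_6 = 2·6 ↦ 2·7|_7 = 14 ⇒ 13
(3) 13|_7 = 7 + 6 ↦ 8 + 6|_8 = 14 ⇒ 13
(4) 13|_8 = 8 + 5 ↦ 9 + 5|_9 = 14 ⇒ 13
(5) 13|_9 = 9 + 4 ↦ 10 + 4|_10 = 14 ⇒ 13

14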